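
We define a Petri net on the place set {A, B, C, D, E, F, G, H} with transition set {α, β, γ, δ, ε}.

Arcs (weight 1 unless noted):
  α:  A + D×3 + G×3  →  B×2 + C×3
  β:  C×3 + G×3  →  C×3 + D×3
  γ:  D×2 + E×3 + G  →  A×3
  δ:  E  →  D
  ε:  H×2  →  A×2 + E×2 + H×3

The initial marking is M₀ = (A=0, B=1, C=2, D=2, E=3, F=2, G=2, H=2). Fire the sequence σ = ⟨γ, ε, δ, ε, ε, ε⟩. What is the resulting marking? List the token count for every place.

step 1: fire γ:  (A=0, B=1, C=2, D=2, E=3, F=2, G=2, H=2) → (A=3, B=1, C=2, D=0, E=0, F=2, G=1, H=2)
step 2: fire ε:  (A=3, B=1, C=2, D=0, E=0, F=2, G=1, H=2) → (A=5, B=1, C=2, D=0, E=2, F=2, G=1, H=3)
step 3: fire δ:  (A=5, B=1, C=2, D=0, E=2, F=2, G=1, H=3) → (A=5, B=1, C=2, D=1, E=1, F=2, G=1, H=3)
step 4: fire ε:  (A=5, B=1, C=2, D=1, E=1, F=2, G=1, H=3) → (A=7, B=1, C=2, D=1, E=3, F=2, G=1, H=4)
step 5: fire ε:  (A=7, B=1, C=2, D=1, E=3, F=2, G=1, H=4) → (A=9, B=1, C=2, D=1, E=5, F=2, G=1, H=5)
step 6: fire ε:  (A=9, B=1, C=2, D=1, E=5, F=2, G=1, H=5) → (A=11, B=1, C=2, D=1, E=7, F=2, G=1, H=6)

(A=11, B=1, C=2, D=1, E=7, F=2, G=1, H=6)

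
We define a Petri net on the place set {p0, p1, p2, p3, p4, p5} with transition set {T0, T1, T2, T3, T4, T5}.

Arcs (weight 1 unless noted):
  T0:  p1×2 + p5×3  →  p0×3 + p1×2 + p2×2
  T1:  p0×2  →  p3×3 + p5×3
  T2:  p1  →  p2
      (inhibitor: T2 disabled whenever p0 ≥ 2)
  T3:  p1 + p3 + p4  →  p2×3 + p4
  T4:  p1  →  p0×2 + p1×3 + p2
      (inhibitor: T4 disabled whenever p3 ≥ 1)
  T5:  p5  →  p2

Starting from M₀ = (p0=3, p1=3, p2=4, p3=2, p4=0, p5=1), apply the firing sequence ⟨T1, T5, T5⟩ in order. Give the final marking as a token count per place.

(p0=1, p1=3, p2=6, p3=5, p4=0, p5=2)

step 1: fire T1:  (p0=3, p1=3, p2=4, p3=2, p4=0, p5=1) → (p0=1, p1=3, p2=4, p3=5, p4=0, p5=4)
step 2: fire T5:  (p0=1, p1=3, p2=4, p3=5, p4=0, p5=4) → (p0=1, p1=3, p2=5, p3=5, p4=0, p5=3)
step 3: fire T5:  (p0=1, p1=3, p2=5, p3=5, p4=0, p5=3) → (p0=1, p1=3, p2=6, p3=5, p4=0, p5=2)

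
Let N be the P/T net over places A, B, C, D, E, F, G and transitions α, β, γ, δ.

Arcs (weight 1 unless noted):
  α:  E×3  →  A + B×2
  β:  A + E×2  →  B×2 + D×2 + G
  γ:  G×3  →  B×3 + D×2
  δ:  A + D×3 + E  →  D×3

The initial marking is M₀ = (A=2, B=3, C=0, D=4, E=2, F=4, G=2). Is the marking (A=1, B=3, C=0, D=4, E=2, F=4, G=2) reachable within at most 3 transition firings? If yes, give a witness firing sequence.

NO — not reachable within 3 firings

depth 0: 1 marking
depth 1: 3 markings reached so far
depth 2: 5 markings reached so far
depth 3: 5 markings reached so far
(frontier empty at depth 3; search complete)
target is not among the 5 markings reachable within 3 steps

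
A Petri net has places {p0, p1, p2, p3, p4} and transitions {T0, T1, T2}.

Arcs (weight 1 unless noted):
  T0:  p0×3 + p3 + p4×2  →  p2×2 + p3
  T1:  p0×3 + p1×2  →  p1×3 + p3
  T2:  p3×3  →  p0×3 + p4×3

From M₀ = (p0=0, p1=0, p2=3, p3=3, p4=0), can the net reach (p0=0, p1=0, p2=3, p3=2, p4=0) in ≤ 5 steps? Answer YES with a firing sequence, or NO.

depth 0: 1 marking
depth 1: 2 markings reached so far
depth 2: 2 markings reached so far
(frontier empty at depth 2; search complete)
target is not among the 2 markings reachable within 5 steps

NO — not reachable within 5 firings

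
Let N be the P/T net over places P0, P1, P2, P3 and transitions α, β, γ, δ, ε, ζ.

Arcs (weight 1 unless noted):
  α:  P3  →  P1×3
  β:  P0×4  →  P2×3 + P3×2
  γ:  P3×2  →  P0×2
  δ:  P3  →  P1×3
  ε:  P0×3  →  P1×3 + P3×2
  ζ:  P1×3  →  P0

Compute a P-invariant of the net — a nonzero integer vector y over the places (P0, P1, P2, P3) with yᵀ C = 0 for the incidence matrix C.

Incidence matrix C (rows=places, cols=transitions):
        α    β    γ    δ    ε    ζ
   P0   0   -4    2    0   -3    1
   P1   3    0    0    3    3   -3
   P2   0    3    0    0    0    0
   P3  -1    2   -2   -1    2    0

Candidate y = [3, 1, 2, 3]; check y·C column-wise:
  col α: 3·0 + 1·3 + 2·0 + 3·-1 = 0
  col β: 3·-4 + 1·0 + 2·3 + 3·2 = 0
  col γ: 3·2 + 1·0 + 2·0 + 3·-2 = 0
  col δ: 3·0 + 1·3 + 2·0 + 3·-1 = 0
  col ε: 3·-3 + 1·3 + 2·0 + 3·2 = 0
  col ζ: 3·1 + 1·-3 + 2·0 + 3·0 = 0

y = (P0:3, P1:1, P2:2, P3:3)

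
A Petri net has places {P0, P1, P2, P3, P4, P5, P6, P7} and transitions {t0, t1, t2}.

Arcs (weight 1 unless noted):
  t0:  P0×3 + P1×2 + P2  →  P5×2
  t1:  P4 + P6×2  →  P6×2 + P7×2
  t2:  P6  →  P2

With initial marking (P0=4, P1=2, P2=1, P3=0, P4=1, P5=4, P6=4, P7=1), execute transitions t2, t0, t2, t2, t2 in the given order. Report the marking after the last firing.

step 1: fire t2:  (P0=4, P1=2, P2=1, P3=0, P4=1, P5=4, P6=4, P7=1) → (P0=4, P1=2, P2=2, P3=0, P4=1, P5=4, P6=3, P7=1)
step 2: fire t0:  (P0=4, P1=2, P2=2, P3=0, P4=1, P5=4, P6=3, P7=1) → (P0=1, P1=0, P2=1, P3=0, P4=1, P5=6, P6=3, P7=1)
step 3: fire t2:  (P0=1, P1=0, P2=1, P3=0, P4=1, P5=6, P6=3, P7=1) → (P0=1, P1=0, P2=2, P3=0, P4=1, P5=6, P6=2, P7=1)
step 4: fire t2:  (P0=1, P1=0, P2=2, P3=0, P4=1, P5=6, P6=2, P7=1) → (P0=1, P1=0, P2=3, P3=0, P4=1, P5=6, P6=1, P7=1)
step 5: fire t2:  (P0=1, P1=0, P2=3, P3=0, P4=1, P5=6, P6=1, P7=1) → (P0=1, P1=0, P2=4, P3=0, P4=1, P5=6, P6=0, P7=1)

(P0=1, P1=0, P2=4, P3=0, P4=1, P5=6, P6=0, P7=1)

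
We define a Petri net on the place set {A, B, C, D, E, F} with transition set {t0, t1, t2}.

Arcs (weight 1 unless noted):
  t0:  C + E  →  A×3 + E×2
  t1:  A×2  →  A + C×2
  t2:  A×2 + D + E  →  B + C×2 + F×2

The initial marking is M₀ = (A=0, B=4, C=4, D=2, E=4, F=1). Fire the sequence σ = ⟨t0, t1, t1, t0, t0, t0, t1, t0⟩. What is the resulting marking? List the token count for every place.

(A=12, B=4, C=5, D=2, E=9, F=1)

step 1: fire t0:  (A=0, B=4, C=4, D=2, E=4, F=1) → (A=3, B=4, C=3, D=2, E=5, F=1)
step 2: fire t1:  (A=3, B=4, C=3, D=2, E=5, F=1) → (A=2, B=4, C=5, D=2, E=5, F=1)
step 3: fire t1:  (A=2, B=4, C=5, D=2, E=5, F=1) → (A=1, B=4, C=7, D=2, E=5, F=1)
step 4: fire t0:  (A=1, B=4, C=7, D=2, E=5, F=1) → (A=4, B=4, C=6, D=2, E=6, F=1)
step 5: fire t0:  (A=4, B=4, C=6, D=2, E=6, F=1) → (A=7, B=4, C=5, D=2, E=7, F=1)
step 6: fire t0:  (A=7, B=4, C=5, D=2, E=7, F=1) → (A=10, B=4, C=4, D=2, E=8, F=1)
step 7: fire t1:  (A=10, B=4, C=4, D=2, E=8, F=1) → (A=9, B=4, C=6, D=2, E=8, F=1)
step 8: fire t0:  (A=9, B=4, C=6, D=2, E=8, F=1) → (A=12, B=4, C=5, D=2, E=9, F=1)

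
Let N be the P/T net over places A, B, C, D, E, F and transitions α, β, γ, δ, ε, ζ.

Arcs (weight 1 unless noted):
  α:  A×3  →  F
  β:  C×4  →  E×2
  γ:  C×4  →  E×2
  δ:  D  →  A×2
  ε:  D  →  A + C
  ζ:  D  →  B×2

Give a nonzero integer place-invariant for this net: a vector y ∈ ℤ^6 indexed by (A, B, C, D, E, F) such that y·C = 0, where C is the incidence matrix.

y = (A:1, B:1, C:1, D:2, E:2, F:3)

Incidence matrix C (rows=places, cols=transitions):
        α    β    γ    δ    ε    ζ
    A  -3    0    0    2    1    0
    B   0    0    0    0    0    2
    C   0   -4   -4    0    1    0
    D   0    0    0   -1   -1   -1
    E   0    2    2    0    0    0
    F   1    0    0    0    0    0

Candidate y = [1, 1, 1, 2, 2, 3]; check y·C column-wise:
  col α: 1·-3 + 1·0 + 1·0 + 2·0 + 2·0 + 3·1 = 0
  col β: 1·0 + 1·0 + 1·-4 + 2·0 + 2·2 + 3·0 = 0
  col γ: 1·0 + 1·0 + 1·-4 + 2·0 + 2·2 + 3·0 = 0
  col δ: 1·2 + 1·0 + 1·0 + 2·-1 + 2·0 + 3·0 = 0
  col ε: 1·1 + 1·0 + 1·1 + 2·-1 + 2·0 + 3·0 = 0
  col ζ: 1·0 + 1·2 + 1·0 + 2·-1 + 2·0 + 3·0 = 0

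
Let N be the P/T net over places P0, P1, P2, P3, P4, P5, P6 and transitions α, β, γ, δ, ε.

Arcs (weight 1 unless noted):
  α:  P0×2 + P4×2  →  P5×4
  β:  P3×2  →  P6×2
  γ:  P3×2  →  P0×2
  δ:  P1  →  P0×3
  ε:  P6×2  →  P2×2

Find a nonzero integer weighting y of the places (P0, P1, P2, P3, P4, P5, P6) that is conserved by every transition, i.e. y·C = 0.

Incidence matrix C (rows=places, cols=transitions):
        α    β    γ    δ    ε
   P0  -2    0    2    3    0
   P1   0    0    0   -1    0
   P2   0    0    0    0    2
   P3   0   -2   -2    0    0
   P4  -2    0    0    0    0
   P5   4    0    0    0    0
   P6   0    2    0    0   -2

Candidate y = [0, 0, 0, 0, 2, 1, 0]; check y·C column-wise:
  col α: 0·-2 + 2·-2 + 1·4 = 0
  col β: 0·-2 + 2·0 + 1·0 + 0·2 = 0
  col γ: 0·2 + 0·-2 + 2·0 + 1·0 = 0
  col δ: 0·3 + 0·-1 + 2·0 + 1·0 = 0
  col ε: 0·2 + 2·0 + 1·0 + 0·-2 = 0

y = (P0:0, P1:0, P2:0, P3:0, P4:2, P5:1, P6:0)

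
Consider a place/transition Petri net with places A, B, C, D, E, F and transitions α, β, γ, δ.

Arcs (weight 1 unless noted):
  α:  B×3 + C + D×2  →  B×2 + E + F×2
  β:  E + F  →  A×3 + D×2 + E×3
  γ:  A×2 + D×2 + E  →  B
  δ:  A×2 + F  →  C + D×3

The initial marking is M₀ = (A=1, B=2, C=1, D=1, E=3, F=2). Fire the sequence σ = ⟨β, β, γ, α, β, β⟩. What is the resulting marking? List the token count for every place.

step 1: fire β:  (A=1, B=2, C=1, D=1, E=3, F=2) → (A=4, B=2, C=1, D=3, E=5, F=1)
step 2: fire β:  (A=4, B=2, C=1, D=3, E=5, F=1) → (A=7, B=2, C=1, D=5, E=7, F=0)
step 3: fire γ:  (A=7, B=2, C=1, D=5, E=7, F=0) → (A=5, B=3, C=1, D=3, E=6, F=0)
step 4: fire α:  (A=5, B=3, C=1, D=3, E=6, F=0) → (A=5, B=2, C=0, D=1, E=7, F=2)
step 5: fire β:  (A=5, B=2, C=0, D=1, E=7, F=2) → (A=8, B=2, C=0, D=3, E=9, F=1)
step 6: fire β:  (A=8, B=2, C=0, D=3, E=9, F=1) → (A=11, B=2, C=0, D=5, E=11, F=0)

(A=11, B=2, C=0, D=5, E=11, F=0)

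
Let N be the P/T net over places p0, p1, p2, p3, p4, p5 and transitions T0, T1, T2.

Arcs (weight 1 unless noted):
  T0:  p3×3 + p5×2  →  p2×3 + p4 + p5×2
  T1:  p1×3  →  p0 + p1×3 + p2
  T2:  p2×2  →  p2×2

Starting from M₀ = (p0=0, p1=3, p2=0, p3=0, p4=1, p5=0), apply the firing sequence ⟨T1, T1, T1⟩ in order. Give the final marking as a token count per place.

(p0=3, p1=3, p2=3, p3=0, p4=1, p5=0)

step 1: fire T1:  (p0=0, p1=3, p2=0, p3=0, p4=1, p5=0) → (p0=1, p1=3, p2=1, p3=0, p4=1, p5=0)
step 2: fire T1:  (p0=1, p1=3, p2=1, p3=0, p4=1, p5=0) → (p0=2, p1=3, p2=2, p3=0, p4=1, p5=0)
step 3: fire T1:  (p0=2, p1=3, p2=2, p3=0, p4=1, p5=0) → (p0=3, p1=3, p2=3, p3=0, p4=1, p5=0)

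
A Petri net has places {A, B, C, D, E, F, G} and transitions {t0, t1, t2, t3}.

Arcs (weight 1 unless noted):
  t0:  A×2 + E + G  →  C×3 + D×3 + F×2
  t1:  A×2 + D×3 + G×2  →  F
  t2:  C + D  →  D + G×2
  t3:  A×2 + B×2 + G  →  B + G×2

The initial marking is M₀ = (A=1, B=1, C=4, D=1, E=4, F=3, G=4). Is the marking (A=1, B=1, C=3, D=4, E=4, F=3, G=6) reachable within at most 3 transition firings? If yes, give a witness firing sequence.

NO — not reachable within 3 firings

depth 0: 1 marking
depth 1: 2 markings reached so far
depth 2: 3 markings reached so far
depth 3: 4 markings reached so far
target is not among the 4 markings reachable within 3 steps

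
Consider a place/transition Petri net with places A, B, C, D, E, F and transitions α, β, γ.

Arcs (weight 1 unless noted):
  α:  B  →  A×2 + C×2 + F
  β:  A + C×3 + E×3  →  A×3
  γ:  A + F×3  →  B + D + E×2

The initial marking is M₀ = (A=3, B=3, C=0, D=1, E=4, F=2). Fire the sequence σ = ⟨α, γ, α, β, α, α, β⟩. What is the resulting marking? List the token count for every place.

(A=14, B=0, C=2, D=2, E=0, F=3)

step 1: fire α:  (A=3, B=3, C=0, D=1, E=4, F=2) → (A=5, B=2, C=2, D=1, E=4, F=3)
step 2: fire γ:  (A=5, B=2, C=2, D=1, E=4, F=3) → (A=4, B=3, C=2, D=2, E=6, F=0)
step 3: fire α:  (A=4, B=3, C=2, D=2, E=6, F=0) → (A=6, B=2, C=4, D=2, E=6, F=1)
step 4: fire β:  (A=6, B=2, C=4, D=2, E=6, F=1) → (A=8, B=2, C=1, D=2, E=3, F=1)
step 5: fire α:  (A=8, B=2, C=1, D=2, E=3, F=1) → (A=10, B=1, C=3, D=2, E=3, F=2)
step 6: fire α:  (A=10, B=1, C=3, D=2, E=3, F=2) → (A=12, B=0, C=5, D=2, E=3, F=3)
step 7: fire β:  (A=12, B=0, C=5, D=2, E=3, F=3) → (A=14, B=0, C=2, D=2, E=0, F=3)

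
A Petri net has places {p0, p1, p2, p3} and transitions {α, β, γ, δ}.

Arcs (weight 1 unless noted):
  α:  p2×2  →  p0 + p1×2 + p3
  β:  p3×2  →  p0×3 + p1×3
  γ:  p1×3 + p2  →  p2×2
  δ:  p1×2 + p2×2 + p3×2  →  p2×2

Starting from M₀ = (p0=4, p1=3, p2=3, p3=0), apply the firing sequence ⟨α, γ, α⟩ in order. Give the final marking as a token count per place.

(p0=6, p1=4, p2=0, p3=2)

step 1: fire α:  (p0=4, p1=3, p2=3, p3=0) → (p0=5, p1=5, p2=1, p3=1)
step 2: fire γ:  (p0=5, p1=5, p2=1, p3=1) → (p0=5, p1=2, p2=2, p3=1)
step 3: fire α:  (p0=5, p1=2, p2=2, p3=1) → (p0=6, p1=4, p2=0, p3=2)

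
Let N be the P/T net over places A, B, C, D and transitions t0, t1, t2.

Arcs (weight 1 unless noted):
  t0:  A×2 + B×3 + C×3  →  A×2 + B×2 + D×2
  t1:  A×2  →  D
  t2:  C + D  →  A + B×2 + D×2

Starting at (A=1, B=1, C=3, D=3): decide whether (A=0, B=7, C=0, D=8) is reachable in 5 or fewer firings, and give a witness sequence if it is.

step 1: fire t2:  (A=1, B=1, C=3, D=3) → (A=2, B=3, C=2, D=4)
step 2: fire t1:  (A=2, B=3, C=2, D=4) → (A=0, B=3, C=2, D=5)
step 3: fire t2:  (A=0, B=3, C=2, D=5) → (A=1, B=5, C=1, D=6)
step 4: fire t2:  (A=1, B=5, C=1, D=6) → (A=2, B=7, C=0, D=7)
step 5: fire t1:  (A=2, B=7, C=0, D=7) → (A=0, B=7, C=0, D=8)

YES — reachable via ⟨t2, t1, t2, t2, t1⟩ (5 firings)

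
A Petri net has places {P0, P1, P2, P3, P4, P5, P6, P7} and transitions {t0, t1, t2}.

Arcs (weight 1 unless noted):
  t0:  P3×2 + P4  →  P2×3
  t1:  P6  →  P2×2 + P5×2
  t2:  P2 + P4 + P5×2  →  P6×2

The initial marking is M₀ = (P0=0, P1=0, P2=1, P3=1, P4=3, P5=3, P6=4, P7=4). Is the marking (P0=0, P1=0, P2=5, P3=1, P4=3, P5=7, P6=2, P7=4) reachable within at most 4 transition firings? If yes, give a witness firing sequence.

YES — reachable via ⟨t1, t1⟩ (2 firings)

step 1: fire t1:  (P0=0, P1=0, P2=1, P3=1, P4=3, P5=3, P6=4, P7=4) → (P0=0, P1=0, P2=3, P3=1, P4=3, P5=5, P6=3, P7=4)
step 2: fire t1:  (P0=0, P1=0, P2=3, P3=1, P4=3, P5=5, P6=3, P7=4) → (P0=0, P1=0, P2=5, P3=1, P4=3, P5=7, P6=2, P7=4)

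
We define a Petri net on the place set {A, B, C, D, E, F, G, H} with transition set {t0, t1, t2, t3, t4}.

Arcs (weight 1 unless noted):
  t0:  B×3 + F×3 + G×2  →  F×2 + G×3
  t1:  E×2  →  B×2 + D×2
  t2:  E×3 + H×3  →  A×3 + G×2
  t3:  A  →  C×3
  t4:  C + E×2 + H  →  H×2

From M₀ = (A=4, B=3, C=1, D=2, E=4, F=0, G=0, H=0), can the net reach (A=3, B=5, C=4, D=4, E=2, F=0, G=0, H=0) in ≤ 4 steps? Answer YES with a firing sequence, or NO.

YES — reachable via ⟨t1, t3⟩ (2 firings)

step 1: fire t1:  (A=4, B=3, C=1, D=2, E=4, F=0, G=0, H=0) → (A=4, B=5, C=1, D=4, E=2, F=0, G=0, H=0)
step 2: fire t3:  (A=4, B=5, C=1, D=4, E=2, F=0, G=0, H=0) → (A=3, B=5, C=4, D=4, E=2, F=0, G=0, H=0)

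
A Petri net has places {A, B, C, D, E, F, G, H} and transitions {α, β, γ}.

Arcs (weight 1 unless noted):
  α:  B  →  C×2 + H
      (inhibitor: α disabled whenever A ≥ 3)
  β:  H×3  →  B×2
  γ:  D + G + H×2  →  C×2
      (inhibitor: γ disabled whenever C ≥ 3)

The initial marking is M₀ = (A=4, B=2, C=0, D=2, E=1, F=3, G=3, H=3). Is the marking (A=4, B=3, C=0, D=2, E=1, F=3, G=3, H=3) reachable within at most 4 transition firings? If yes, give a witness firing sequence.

depth 0: 1 marking
depth 1: 3 markings reached so far
depth 2: 3 markings reached so far
(frontier empty at depth 2; search complete)
target is not among the 3 markings reachable within 4 steps

NO — not reachable within 4 firings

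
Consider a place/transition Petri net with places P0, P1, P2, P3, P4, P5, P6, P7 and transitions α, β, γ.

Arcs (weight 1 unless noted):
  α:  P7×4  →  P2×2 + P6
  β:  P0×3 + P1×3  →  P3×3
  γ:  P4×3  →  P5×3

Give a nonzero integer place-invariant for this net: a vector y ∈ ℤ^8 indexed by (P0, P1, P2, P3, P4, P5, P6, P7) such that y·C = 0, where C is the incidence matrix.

y = (P0:1, P1:-1, P2:0, P3:0, P4:0, P5:0, P6:0, P7:0)

Incidence matrix C (rows=places, cols=transitions):
        α    β    γ
   P0   0   -3    0
   P1   0   -3    0
   P2   2    0    0
   P3   0    3    0
   P4   0    0   -3
   P5   0    0    3
   P6   1    0    0
   P7  -4    0    0

Candidate y = [1, -1, 0, 0, 0, 0, 0, 0]; check y·C column-wise:
  col α: 1·0 + -1·0 + 0·2 + 0·1 + 0·-4 = 0
  col β: 1·-3 + -1·-3 + 0·3 = 0
  col γ: 1·0 + -1·0 + 0·-3 + 0·3 = 0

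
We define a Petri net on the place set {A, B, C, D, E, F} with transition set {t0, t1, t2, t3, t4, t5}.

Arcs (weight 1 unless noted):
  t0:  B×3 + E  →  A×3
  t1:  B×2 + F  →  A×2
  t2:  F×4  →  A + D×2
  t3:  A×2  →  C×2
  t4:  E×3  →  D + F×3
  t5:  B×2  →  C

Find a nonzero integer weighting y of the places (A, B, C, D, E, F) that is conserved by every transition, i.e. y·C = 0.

Incidence matrix C (rows=places, cols=transitions):
       t0   t1   t2   t3   t4   t5
    A   3    2    1   -2    0    0
    B  -3   -2    0    0    0   -2
    C   0    0    0    2    0    1
    D   0    0    2    0    1    0
    E  -1    0    0    0   -3    0
    F   0   -1   -4    0    3    0

Candidate y = [2, 1, 2, 3, 3, 2]; check y·C column-wise:
  col t0: 2·3 + 1·-3 + 2·0 + 3·0 + 3·-1 + 2·0 = 0
  col t1: 2·2 + 1·-2 + 2·0 + 3·0 + 3·0 + 2·-1 = 0
  col t2: 2·1 + 1·0 + 2·0 + 3·2 + 3·0 + 2·-4 = 0
  col t3: 2·-2 + 1·0 + 2·2 + 3·0 + 3·0 + 2·0 = 0
  col t4: 2·0 + 1·0 + 2·0 + 3·1 + 3·-3 + 2·3 = 0
  col t5: 2·0 + 1·-2 + 2·1 + 3·0 + 3·0 + 2·0 = 0

y = (A:2, B:1, C:2, D:3, E:3, F:2)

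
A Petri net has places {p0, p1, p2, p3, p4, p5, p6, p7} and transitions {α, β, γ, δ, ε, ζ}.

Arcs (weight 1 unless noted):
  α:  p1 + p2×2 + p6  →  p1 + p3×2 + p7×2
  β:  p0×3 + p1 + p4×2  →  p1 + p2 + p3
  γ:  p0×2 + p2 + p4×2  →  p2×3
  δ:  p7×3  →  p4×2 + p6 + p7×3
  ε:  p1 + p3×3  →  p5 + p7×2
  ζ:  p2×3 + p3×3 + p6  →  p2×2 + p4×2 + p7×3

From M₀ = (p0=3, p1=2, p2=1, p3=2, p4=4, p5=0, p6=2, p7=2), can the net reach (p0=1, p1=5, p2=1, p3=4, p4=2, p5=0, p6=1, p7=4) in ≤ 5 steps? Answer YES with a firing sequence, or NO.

NO — not reachable within 5 firings

depth 0: 1 marking
depth 1: 3 markings reached so far
depth 2: 6 markings reached so far
depth 3: 11 markings reached so far
depth 4: 16 markings reached so far
depth 5: 21 markings reached so far
target is not among the 21 markings reachable within 5 steps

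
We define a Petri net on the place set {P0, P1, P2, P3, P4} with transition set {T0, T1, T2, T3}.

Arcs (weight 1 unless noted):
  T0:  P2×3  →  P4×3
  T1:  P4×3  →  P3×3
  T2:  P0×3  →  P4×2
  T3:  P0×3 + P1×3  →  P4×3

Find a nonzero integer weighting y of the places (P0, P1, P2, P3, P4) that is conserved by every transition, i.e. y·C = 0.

y = (P0:2, P1:1, P2:3, P3:3, P4:3)

Incidence matrix C (rows=places, cols=transitions):
       T0   T1   T2   T3
   P0   0    0   -3   -3
   P1   0    0    0   -3
   P2  -3    0    0    0
   P3   0    3    0    0
   P4   3   -3    2    3

Candidate y = [2, 1, 3, 3, 3]; check y·C column-wise:
  col T0: 2·0 + 1·0 + 3·-3 + 3·0 + 3·3 = 0
  col T1: 2·0 + 1·0 + 3·0 + 3·3 + 3·-3 = 0
  col T2: 2·-3 + 1·0 + 3·0 + 3·0 + 3·2 = 0
  col T3: 2·-3 + 1·-3 + 3·0 + 3·0 + 3·3 = 0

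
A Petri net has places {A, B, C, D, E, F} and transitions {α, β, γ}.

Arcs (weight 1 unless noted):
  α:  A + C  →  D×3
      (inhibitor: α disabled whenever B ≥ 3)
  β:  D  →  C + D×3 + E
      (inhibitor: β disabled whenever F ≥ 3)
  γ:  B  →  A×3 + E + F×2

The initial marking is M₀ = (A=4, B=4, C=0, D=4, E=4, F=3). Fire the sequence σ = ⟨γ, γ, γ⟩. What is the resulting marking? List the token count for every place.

(A=13, B=1, C=0, D=4, E=7, F=9)

step 1: fire γ:  (A=4, B=4, C=0, D=4, E=4, F=3) → (A=7, B=3, C=0, D=4, E=5, F=5)
step 2: fire γ:  (A=7, B=3, C=0, D=4, E=5, F=5) → (A=10, B=2, C=0, D=4, E=6, F=7)
step 3: fire γ:  (A=10, B=2, C=0, D=4, E=6, F=7) → (A=13, B=1, C=0, D=4, E=7, F=9)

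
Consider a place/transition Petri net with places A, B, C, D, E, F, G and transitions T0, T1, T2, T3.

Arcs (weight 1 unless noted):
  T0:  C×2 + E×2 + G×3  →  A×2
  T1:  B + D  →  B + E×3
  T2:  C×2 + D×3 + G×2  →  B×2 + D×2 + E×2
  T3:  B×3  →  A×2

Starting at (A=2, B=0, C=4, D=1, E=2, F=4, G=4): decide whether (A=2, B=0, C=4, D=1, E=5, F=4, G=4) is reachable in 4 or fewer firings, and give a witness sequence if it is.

NO — not reachable within 4 firings

depth 0: 1 marking
depth 1: 2 markings reached so far
depth 2: 2 markings reached so far
(frontier empty at depth 2; search complete)
target is not among the 2 markings reachable within 4 steps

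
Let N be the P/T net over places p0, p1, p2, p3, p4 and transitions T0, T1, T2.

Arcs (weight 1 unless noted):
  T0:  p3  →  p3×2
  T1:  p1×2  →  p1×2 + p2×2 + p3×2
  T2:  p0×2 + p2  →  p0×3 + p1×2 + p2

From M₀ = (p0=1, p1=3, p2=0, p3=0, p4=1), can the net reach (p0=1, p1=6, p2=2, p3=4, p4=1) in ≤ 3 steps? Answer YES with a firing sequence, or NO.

depth 0: 1 marking
depth 1: 2 markings reached so far
depth 2: 4 markings reached so far
depth 3: 7 markings reached so far
target is not among the 7 markings reachable within 3 steps

NO — not reachable within 3 firings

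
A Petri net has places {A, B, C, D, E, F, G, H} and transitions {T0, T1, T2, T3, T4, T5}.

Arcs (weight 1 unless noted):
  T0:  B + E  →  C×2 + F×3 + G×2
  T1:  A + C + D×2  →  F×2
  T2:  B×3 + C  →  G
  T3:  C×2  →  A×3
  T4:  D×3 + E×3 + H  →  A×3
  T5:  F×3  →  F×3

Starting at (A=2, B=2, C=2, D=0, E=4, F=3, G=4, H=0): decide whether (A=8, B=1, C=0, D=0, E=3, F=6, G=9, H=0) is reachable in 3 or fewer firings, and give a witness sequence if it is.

NO — not reachable within 3 firings

depth 0: 1 marking
depth 1: 3 markings reached so far
depth 2: 5 markings reached so far
depth 3: 7 markings reached so far
target is not among the 7 markings reachable within 3 steps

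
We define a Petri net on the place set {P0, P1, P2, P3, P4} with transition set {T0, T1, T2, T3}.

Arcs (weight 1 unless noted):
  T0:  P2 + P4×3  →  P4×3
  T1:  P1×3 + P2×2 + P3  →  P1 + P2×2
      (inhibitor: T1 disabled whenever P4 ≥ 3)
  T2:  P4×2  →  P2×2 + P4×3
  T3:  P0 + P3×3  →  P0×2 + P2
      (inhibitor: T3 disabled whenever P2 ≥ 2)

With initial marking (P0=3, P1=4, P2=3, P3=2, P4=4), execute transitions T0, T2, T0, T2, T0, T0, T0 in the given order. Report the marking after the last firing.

(P0=3, P1=4, P2=2, P3=2, P4=6)

step 1: fire T0:  (P0=3, P1=4, P2=3, P3=2, P4=4) → (P0=3, P1=4, P2=2, P3=2, P4=4)
step 2: fire T2:  (P0=3, P1=4, P2=2, P3=2, P4=4) → (P0=3, P1=4, P2=4, P3=2, P4=5)
step 3: fire T0:  (P0=3, P1=4, P2=4, P3=2, P4=5) → (P0=3, P1=4, P2=3, P3=2, P4=5)
step 4: fire T2:  (P0=3, P1=4, P2=3, P3=2, P4=5) → (P0=3, P1=4, P2=5, P3=2, P4=6)
step 5: fire T0:  (P0=3, P1=4, P2=5, P3=2, P4=6) → (P0=3, P1=4, P2=4, P3=2, P4=6)
step 6: fire T0:  (P0=3, P1=4, P2=4, P3=2, P4=6) → (P0=3, P1=4, P2=3, P3=2, P4=6)
step 7: fire T0:  (P0=3, P1=4, P2=3, P3=2, P4=6) → (P0=3, P1=4, P2=2, P3=2, P4=6)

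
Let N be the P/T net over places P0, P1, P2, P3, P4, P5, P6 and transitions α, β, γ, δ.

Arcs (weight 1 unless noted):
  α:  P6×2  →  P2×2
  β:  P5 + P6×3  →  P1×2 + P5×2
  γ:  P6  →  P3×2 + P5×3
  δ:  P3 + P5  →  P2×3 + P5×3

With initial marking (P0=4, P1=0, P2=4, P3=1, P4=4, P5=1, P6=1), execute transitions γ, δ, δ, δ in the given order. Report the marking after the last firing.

(P0=4, P1=0, P2=13, P3=0, P4=4, P5=10, P6=0)

step 1: fire γ:  (P0=4, P1=0, P2=4, P3=1, P4=4, P5=1, P6=1) → (P0=4, P1=0, P2=4, P3=3, P4=4, P5=4, P6=0)
step 2: fire δ:  (P0=4, P1=0, P2=4, P3=3, P4=4, P5=4, P6=0) → (P0=4, P1=0, P2=7, P3=2, P4=4, P5=6, P6=0)
step 3: fire δ:  (P0=4, P1=0, P2=7, P3=2, P4=4, P5=6, P6=0) → (P0=4, P1=0, P2=10, P3=1, P4=4, P5=8, P6=0)
step 4: fire δ:  (P0=4, P1=0, P2=10, P3=1, P4=4, P5=8, P6=0) → (P0=4, P1=0, P2=13, P3=0, P4=4, P5=10, P6=0)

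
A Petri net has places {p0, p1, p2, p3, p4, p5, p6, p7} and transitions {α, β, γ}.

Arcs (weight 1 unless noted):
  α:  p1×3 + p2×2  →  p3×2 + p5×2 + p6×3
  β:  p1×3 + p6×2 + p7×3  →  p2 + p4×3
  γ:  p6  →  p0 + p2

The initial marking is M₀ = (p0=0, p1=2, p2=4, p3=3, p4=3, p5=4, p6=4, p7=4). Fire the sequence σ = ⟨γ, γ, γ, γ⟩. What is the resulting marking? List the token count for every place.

step 1: fire γ:  (p0=0, p1=2, p2=4, p3=3, p4=3, p5=4, p6=4, p7=4) → (p0=1, p1=2, p2=5, p3=3, p4=3, p5=4, p6=3, p7=4)
step 2: fire γ:  (p0=1, p1=2, p2=5, p3=3, p4=3, p5=4, p6=3, p7=4) → (p0=2, p1=2, p2=6, p3=3, p4=3, p5=4, p6=2, p7=4)
step 3: fire γ:  (p0=2, p1=2, p2=6, p3=3, p4=3, p5=4, p6=2, p7=4) → (p0=3, p1=2, p2=7, p3=3, p4=3, p5=4, p6=1, p7=4)
step 4: fire γ:  (p0=3, p1=2, p2=7, p3=3, p4=3, p5=4, p6=1, p7=4) → (p0=4, p1=2, p2=8, p3=3, p4=3, p5=4, p6=0, p7=4)

(p0=4, p1=2, p2=8, p3=3, p4=3, p5=4, p6=0, p7=4)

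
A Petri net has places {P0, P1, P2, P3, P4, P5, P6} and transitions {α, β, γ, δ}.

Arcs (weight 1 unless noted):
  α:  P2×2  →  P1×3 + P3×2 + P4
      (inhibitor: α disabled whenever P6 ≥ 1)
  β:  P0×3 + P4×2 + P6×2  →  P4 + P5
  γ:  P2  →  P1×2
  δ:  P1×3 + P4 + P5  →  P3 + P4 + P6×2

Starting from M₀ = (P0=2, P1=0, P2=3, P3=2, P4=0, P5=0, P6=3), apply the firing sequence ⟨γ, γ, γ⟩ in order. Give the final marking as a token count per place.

(P0=2, P1=6, P2=0, P3=2, P4=0, P5=0, P6=3)

step 1: fire γ:  (P0=2, P1=0, P2=3, P3=2, P4=0, P5=0, P6=3) → (P0=2, P1=2, P2=2, P3=2, P4=0, P5=0, P6=3)
step 2: fire γ:  (P0=2, P1=2, P2=2, P3=2, P4=0, P5=0, P6=3) → (P0=2, P1=4, P2=1, P3=2, P4=0, P5=0, P6=3)
step 3: fire γ:  (P0=2, P1=4, P2=1, P3=2, P4=0, P5=0, P6=3) → (P0=2, P1=6, P2=0, P3=2, P4=0, P5=0, P6=3)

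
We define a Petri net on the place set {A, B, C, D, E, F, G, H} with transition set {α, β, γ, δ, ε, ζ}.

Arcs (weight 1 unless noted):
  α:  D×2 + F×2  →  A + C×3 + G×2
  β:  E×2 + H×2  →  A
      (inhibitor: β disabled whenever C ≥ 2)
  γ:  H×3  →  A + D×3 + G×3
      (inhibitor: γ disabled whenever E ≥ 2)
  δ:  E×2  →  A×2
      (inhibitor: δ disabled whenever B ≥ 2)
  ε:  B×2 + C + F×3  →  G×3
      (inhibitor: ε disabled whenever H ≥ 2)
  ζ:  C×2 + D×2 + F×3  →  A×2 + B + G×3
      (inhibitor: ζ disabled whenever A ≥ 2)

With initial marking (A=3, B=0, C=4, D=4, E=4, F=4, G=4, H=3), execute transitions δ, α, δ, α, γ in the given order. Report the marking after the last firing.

(A=10, B=0, C=10, D=3, E=0, F=0, G=11, H=0)

step 1: fire δ:  (A=3, B=0, C=4, D=4, E=4, F=4, G=4, H=3) → (A=5, B=0, C=4, D=4, E=2, F=4, G=4, H=3)
step 2: fire α:  (A=5, B=0, C=4, D=4, E=2, F=4, G=4, H=3) → (A=6, B=0, C=7, D=2, E=2, F=2, G=6, H=3)
step 3: fire δ:  (A=6, B=0, C=7, D=2, E=2, F=2, G=6, H=3) → (A=8, B=0, C=7, D=2, E=0, F=2, G=6, H=3)
step 4: fire α:  (A=8, B=0, C=7, D=2, E=0, F=2, G=6, H=3) → (A=9, B=0, C=10, D=0, E=0, F=0, G=8, H=3)
step 5: fire γ:  (A=9, B=0, C=10, D=0, E=0, F=0, G=8, H=3) → (A=10, B=0, C=10, D=3, E=0, F=0, G=11, H=0)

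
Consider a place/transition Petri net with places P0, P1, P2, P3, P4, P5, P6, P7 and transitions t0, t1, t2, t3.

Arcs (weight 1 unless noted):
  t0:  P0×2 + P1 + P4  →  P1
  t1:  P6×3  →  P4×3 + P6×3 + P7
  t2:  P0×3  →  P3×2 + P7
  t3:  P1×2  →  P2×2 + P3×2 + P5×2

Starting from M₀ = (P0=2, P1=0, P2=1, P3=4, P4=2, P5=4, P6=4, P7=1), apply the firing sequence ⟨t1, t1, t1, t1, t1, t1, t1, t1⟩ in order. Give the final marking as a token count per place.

step 1: fire t1:  (P0=2, P1=0, P2=1, P3=4, P4=2, P5=4, P6=4, P7=1) → (P0=2, P1=0, P2=1, P3=4, P4=5, P5=4, P6=4, P7=2)
step 2: fire t1:  (P0=2, P1=0, P2=1, P3=4, P4=5, P5=4, P6=4, P7=2) → (P0=2, P1=0, P2=1, P3=4, P4=8, P5=4, P6=4, P7=3)
step 3: fire t1:  (P0=2, P1=0, P2=1, P3=4, P4=8, P5=4, P6=4, P7=3) → (P0=2, P1=0, P2=1, P3=4, P4=11, P5=4, P6=4, P7=4)
step 4: fire t1:  (P0=2, P1=0, P2=1, P3=4, P4=11, P5=4, P6=4, P7=4) → (P0=2, P1=0, P2=1, P3=4, P4=14, P5=4, P6=4, P7=5)
step 5: fire t1:  (P0=2, P1=0, P2=1, P3=4, P4=14, P5=4, P6=4, P7=5) → (P0=2, P1=0, P2=1, P3=4, P4=17, P5=4, P6=4, P7=6)
step 6: fire t1:  (P0=2, P1=0, P2=1, P3=4, P4=17, P5=4, P6=4, P7=6) → (P0=2, P1=0, P2=1, P3=4, P4=20, P5=4, P6=4, P7=7)
step 7: fire t1:  (P0=2, P1=0, P2=1, P3=4, P4=20, P5=4, P6=4, P7=7) → (P0=2, P1=0, P2=1, P3=4, P4=23, P5=4, P6=4, P7=8)
step 8: fire t1:  (P0=2, P1=0, P2=1, P3=4, P4=23, P5=4, P6=4, P7=8) → (P0=2, P1=0, P2=1, P3=4, P4=26, P5=4, P6=4, P7=9)

(P0=2, P1=0, P2=1, P3=4, P4=26, P5=4, P6=4, P7=9)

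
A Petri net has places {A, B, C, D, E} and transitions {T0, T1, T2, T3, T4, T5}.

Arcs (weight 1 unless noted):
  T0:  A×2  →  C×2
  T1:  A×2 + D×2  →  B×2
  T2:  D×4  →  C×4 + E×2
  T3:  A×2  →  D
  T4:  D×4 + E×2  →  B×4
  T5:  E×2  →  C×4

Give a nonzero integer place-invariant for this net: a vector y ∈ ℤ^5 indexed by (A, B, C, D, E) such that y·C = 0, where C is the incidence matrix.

y = (A:1, B:3, C:1, D:2, E:2)

Incidence matrix C (rows=places, cols=transitions):
       T0   T1   T2   T3   T4   T5
    A  -2   -2    0   -2    0    0
    B   0    2    0    0    4    0
    C   2    0    4    0    0    4
    D   0   -2   -4    1   -4    0
    E   0    0    2    0   -2   -2

Candidate y = [1, 3, 1, 2, 2]; check y·C column-wise:
  col T0: 1·-2 + 3·0 + 1·2 + 2·0 + 2·0 = 0
  col T1: 1·-2 + 3·2 + 1·0 + 2·-2 + 2·0 = 0
  col T2: 1·0 + 3·0 + 1·4 + 2·-4 + 2·2 = 0
  col T3: 1·-2 + 3·0 + 1·0 + 2·1 + 2·0 = 0
  col T4: 1·0 + 3·4 + 1·0 + 2·-4 + 2·-2 = 0
  col T5: 1·0 + 3·0 + 1·4 + 2·0 + 2·-2 = 0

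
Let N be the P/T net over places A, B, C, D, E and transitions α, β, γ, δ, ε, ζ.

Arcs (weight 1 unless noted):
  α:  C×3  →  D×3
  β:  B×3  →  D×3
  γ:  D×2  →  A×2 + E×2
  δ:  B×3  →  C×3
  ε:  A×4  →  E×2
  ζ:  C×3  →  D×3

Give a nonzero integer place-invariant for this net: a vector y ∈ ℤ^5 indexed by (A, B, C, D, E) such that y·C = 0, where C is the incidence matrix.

Incidence matrix C (rows=places, cols=transitions):
        α    β    γ    δ    ε    ζ
    A   0    0    2    0   -4    0
    B   0   -3    0   -3    0    0
    C  -3    0    0    3    0   -3
    D   3    3   -2    0    0    3
    E   0    0    2    0    2    0

Candidate y = [1, 3, 3, 3, 2]; check y·C column-wise:
  col α: 1·0 + 3·0 + 3·-3 + 3·3 + 2·0 = 0
  col β: 1·0 + 3·-3 + 3·0 + 3·3 + 2·0 = 0
  col γ: 1·2 + 3·0 + 3·0 + 3·-2 + 2·2 = 0
  col δ: 1·0 + 3·-3 + 3·3 + 3·0 + 2·0 = 0
  col ε: 1·-4 + 3·0 + 3·0 + 3·0 + 2·2 = 0
  col ζ: 1·0 + 3·0 + 3·-3 + 3·3 + 2·0 = 0

y = (A:1, B:3, C:3, D:3, E:2)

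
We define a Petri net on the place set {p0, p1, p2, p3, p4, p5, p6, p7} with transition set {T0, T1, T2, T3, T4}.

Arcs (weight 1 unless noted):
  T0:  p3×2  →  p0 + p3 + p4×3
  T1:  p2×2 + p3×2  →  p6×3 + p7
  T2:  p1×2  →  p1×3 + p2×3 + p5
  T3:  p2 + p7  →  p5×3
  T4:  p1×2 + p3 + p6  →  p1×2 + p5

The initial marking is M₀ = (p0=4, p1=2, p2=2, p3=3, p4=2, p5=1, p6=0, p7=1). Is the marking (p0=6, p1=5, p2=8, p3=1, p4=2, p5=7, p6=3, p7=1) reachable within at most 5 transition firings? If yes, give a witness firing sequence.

depth 0: 1 marking
depth 1: 5 markings reached so far
depth 2: 13 markings reached so far
depth 3: 23 markings reached so far
depth 4: 36 markings reached so far
depth 5: 51 markings reached so far
target is not among the 51 markings reachable within 5 steps

NO — not reachable within 5 firings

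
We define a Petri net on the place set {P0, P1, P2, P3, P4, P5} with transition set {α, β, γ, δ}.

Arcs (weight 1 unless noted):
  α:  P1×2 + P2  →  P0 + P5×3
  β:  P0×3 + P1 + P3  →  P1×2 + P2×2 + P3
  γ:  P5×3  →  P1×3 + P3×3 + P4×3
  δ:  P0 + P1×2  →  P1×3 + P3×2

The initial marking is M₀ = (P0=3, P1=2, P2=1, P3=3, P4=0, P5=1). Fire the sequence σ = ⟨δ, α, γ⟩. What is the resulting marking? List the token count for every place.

(P0=3, P1=4, P2=0, P3=8, P4=3, P5=1)

step 1: fire δ:  (P0=3, P1=2, P2=1, P3=3, P4=0, P5=1) → (P0=2, P1=3, P2=1, P3=5, P4=0, P5=1)
step 2: fire α:  (P0=2, P1=3, P2=1, P3=5, P4=0, P5=1) → (P0=3, P1=1, P2=0, P3=5, P4=0, P5=4)
step 3: fire γ:  (P0=3, P1=1, P2=0, P3=5, P4=0, P5=4) → (P0=3, P1=4, P2=0, P3=8, P4=3, P5=1)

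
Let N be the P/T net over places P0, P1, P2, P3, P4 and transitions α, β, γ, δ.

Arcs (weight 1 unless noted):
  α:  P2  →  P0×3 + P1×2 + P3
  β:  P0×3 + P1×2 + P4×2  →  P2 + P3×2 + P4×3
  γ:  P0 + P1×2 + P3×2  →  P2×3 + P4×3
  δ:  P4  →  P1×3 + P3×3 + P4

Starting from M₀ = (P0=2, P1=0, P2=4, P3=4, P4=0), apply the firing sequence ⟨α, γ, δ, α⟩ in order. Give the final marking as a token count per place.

step 1: fire α:  (P0=2, P1=0, P2=4, P3=4, P4=0) → (P0=5, P1=2, P2=3, P3=5, P4=0)
step 2: fire γ:  (P0=5, P1=2, P2=3, P3=5, P4=0) → (P0=4, P1=0, P2=6, P3=3, P4=3)
step 3: fire δ:  (P0=4, P1=0, P2=6, P3=3, P4=3) → (P0=4, P1=3, P2=6, P3=6, P4=3)
step 4: fire α:  (P0=4, P1=3, P2=6, P3=6, P4=3) → (P0=7, P1=5, P2=5, P3=7, P4=3)

(P0=7, P1=5, P2=5, P3=7, P4=3)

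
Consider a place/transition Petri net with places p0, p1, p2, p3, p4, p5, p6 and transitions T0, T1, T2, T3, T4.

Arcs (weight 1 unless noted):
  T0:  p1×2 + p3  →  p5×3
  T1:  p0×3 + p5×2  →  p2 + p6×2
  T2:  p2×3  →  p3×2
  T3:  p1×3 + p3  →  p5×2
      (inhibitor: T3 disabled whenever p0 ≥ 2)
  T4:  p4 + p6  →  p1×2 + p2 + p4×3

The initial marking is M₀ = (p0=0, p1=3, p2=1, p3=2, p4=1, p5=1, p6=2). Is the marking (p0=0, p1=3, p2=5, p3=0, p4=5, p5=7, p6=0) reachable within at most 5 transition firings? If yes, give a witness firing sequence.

depth 0: 1 marking
depth 1: 4 markings reached so far
depth 2: 7 markings reached so far
depth 3: 12 markings reached so far
depth 4: 17 markings reached so far
depth 5: 20 markings reached so far
target is not among the 20 markings reachable within 5 steps

NO — not reachable within 5 firings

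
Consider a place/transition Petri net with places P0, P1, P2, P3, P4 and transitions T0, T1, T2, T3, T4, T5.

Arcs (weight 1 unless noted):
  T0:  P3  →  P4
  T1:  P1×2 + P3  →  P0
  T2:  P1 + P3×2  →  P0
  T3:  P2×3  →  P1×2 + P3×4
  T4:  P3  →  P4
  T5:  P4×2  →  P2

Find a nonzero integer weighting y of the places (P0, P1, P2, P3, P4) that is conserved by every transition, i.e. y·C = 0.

Incidence matrix C (rows=places, cols=transitions):
       T0   T1   T2   T3   T4   T5
   P0   0    1    1    0    0    0
   P1   0   -2   -1    2    0    0
   P2   0    0    0   -3    0    1
   P3  -1   -1   -2    4   -1    0
   P4   1    0    0    0    1   -2

Candidate y = [3, 1, 2, 1, 1]; check y·C column-wise:
  col T0: 3·0 + 1·0 + 2·0 + 1·-1 + 1·1 = 0
  col T1: 3·1 + 1·-2 + 2·0 + 1·-1 + 1·0 = 0
  col T2: 3·1 + 1·-1 + 2·0 + 1·-2 + 1·0 = 0
  col T3: 3·0 + 1·2 + 2·-3 + 1·4 + 1·0 = 0
  col T4: 3·0 + 1·0 + 2·0 + 1·-1 + 1·1 = 0
  col T5: 3·0 + 1·0 + 2·1 + 1·0 + 1·-2 = 0

y = (P0:3, P1:1, P2:2, P3:1, P4:1)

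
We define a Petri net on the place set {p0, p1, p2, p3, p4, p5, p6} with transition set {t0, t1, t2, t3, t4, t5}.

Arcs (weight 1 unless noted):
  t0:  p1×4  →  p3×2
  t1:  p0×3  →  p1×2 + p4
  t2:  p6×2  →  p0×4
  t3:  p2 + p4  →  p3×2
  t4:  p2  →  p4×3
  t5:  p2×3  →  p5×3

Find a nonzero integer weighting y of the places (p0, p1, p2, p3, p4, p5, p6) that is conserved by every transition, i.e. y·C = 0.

Incidence matrix C (rows=places, cols=transitions):
       t0   t1   t2   t3   t4   t5
   p0   0   -3    4    0    0    0
   p1  -4    2    0    0    0    0
   p2   0    0    0   -1   -1   -3
   p3   2    0    0    2    0    0
   p4   0    1    0   -1    3    0
   p5   0    0    0    0    0    3
   p6   0    0   -2    0    0    0

Candidate y = [1, 1, 3, 2, 1, 3, 2]; check y·C column-wise:
  col t0: 1·0 + 1·-4 + 3·0 + 2·2 + 1·0 + 3·0 + 2·0 = 0
  col t1: 1·-3 + 1·2 + 3·0 + 2·0 + 1·1 + 3·0 + 2·0 = 0
  col t2: 1·4 + 1·0 + 3·0 + 2·0 + 1·0 + 3·0 + 2·-2 = 0
  col t3: 1·0 + 1·0 + 3·-1 + 2·2 + 1·-1 + 3·0 + 2·0 = 0
  col t4: 1·0 + 1·0 + 3·-1 + 2·0 + 1·3 + 3·0 + 2·0 = 0
  col t5: 1·0 + 1·0 + 3·-3 + 2·0 + 1·0 + 3·3 + 2·0 = 0

y = (p0:1, p1:1, p2:3, p3:2, p4:1, p5:3, p6:2)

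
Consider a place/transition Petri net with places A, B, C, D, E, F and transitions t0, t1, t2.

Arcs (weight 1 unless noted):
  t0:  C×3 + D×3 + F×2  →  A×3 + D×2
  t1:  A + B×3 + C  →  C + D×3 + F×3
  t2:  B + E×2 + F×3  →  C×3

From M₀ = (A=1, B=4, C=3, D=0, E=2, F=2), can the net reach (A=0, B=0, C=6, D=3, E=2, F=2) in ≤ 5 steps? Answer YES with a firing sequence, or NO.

depth 0: 1 marking
depth 1: 2 markings reached so far
depth 2: 4 markings reached so far
depth 3: 5 markings reached so far
depth 4: 5 markings reached so far
(frontier empty at depth 4; search complete)
target is not among the 5 markings reachable within 5 steps

NO — not reachable within 5 firings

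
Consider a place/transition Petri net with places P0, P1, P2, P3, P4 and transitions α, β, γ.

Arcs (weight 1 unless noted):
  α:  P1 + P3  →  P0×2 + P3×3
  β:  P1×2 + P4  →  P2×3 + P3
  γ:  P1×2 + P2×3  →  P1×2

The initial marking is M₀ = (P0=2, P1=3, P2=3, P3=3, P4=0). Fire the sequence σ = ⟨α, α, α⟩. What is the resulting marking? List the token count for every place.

step 1: fire α:  (P0=2, P1=3, P2=3, P3=3, P4=0) → (P0=4, P1=2, P2=3, P3=5, P4=0)
step 2: fire α:  (P0=4, P1=2, P2=3, P3=5, P4=0) → (P0=6, P1=1, P2=3, P3=7, P4=0)
step 3: fire α:  (P0=6, P1=1, P2=3, P3=7, P4=0) → (P0=8, P1=0, P2=3, P3=9, P4=0)

(P0=8, P1=0, P2=3, P3=9, P4=0)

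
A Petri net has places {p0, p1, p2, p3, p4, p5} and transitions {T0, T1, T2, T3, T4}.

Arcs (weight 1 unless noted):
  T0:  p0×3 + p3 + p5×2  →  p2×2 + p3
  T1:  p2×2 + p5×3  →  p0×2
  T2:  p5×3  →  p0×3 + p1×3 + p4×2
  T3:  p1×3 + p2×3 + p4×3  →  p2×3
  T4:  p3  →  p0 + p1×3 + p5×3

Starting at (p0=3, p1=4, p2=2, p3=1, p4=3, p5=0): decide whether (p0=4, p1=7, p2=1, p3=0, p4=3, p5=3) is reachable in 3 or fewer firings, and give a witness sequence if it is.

depth 0: 1 marking
depth 1: 2 markings reached so far
depth 2: 4 markings reached so far
depth 3: 4 markings reached so far
(frontier empty at depth 3; search complete)
target is not among the 4 markings reachable within 3 steps

NO — not reachable within 3 firings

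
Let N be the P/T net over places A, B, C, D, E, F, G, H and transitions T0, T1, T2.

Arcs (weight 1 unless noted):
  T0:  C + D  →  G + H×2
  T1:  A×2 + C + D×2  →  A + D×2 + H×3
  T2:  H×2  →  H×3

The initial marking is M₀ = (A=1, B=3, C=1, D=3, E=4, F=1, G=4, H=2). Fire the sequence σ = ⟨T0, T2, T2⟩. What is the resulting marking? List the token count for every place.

(A=1, B=3, C=0, D=2, E=4, F=1, G=5, H=6)

step 1: fire T0:  (A=1, B=3, C=1, D=3, E=4, F=1, G=4, H=2) → (A=1, B=3, C=0, D=2, E=4, F=1, G=5, H=4)
step 2: fire T2:  (A=1, B=3, C=0, D=2, E=4, F=1, G=5, H=4) → (A=1, B=3, C=0, D=2, E=4, F=1, G=5, H=5)
step 3: fire T2:  (A=1, B=3, C=0, D=2, E=4, F=1, G=5, H=5) → (A=1, B=3, C=0, D=2, E=4, F=1, G=5, H=6)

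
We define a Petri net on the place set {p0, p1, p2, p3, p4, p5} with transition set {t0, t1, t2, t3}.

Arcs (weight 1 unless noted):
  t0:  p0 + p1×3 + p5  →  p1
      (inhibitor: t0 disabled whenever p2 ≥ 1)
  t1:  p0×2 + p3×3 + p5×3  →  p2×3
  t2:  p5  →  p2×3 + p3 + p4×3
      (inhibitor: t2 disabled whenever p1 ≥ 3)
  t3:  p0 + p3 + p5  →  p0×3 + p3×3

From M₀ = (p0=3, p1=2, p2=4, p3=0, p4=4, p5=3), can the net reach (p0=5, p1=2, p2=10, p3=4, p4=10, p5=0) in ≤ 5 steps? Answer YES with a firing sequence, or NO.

step 1: fire t2:  (p0=3, p1=2, p2=4, p3=0, p4=4, p5=3) → (p0=3, p1=2, p2=7, p3=1, p4=7, p5=2)
step 2: fire t2:  (p0=3, p1=2, p2=7, p3=1, p4=7, p5=2) → (p0=3, p1=2, p2=10, p3=2, p4=10, p5=1)
step 3: fire t3:  (p0=3, p1=2, p2=10, p3=2, p4=10, p5=1) → (p0=5, p1=2, p2=10, p3=4, p4=10, p5=0)

YES — reachable via ⟨t2, t2, t3⟩ (3 firings)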